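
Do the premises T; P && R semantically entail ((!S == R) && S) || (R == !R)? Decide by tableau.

Initial set: {T; (P && R); !(((!S == R) && S) || (R == !R))}.
(P && R): α-rule — add P, R.
!(((!S == R) && S) || (R == !R)): α-rule — add !((!S == R) && S), !(R == !R).
!((!S == R) && S): β-rule — branch into !(!S == R)  //  !S.
  branch 1 (add !(!S == R)):
    !(R == !R): β-rule — branch into R, !!R  //  !R, !R.
      branch 1.1 (add R, !!R):
        !(!S == R): β-rule — branch into !S, !R  //  !!S, R.
          branch 1.1.1 (add !S, !R):
            × closes — contains both R and !R.
          branch 1.1.2 (add !!S, R):
            ○ open, literals {P=T, R=T, S=T, T=T}.
      branch 1.2 (add !R, !R):
        × closes — contains both R and !R.
  branch 2 (add !S):
    !(R == !R): β-rule — branch into R, !!R  //  !R, !R.
      branch 2.1 (add R, !!R):
        ○ open, literals {P=T, R=T, S=F, T=T}.
      branch 2.2 (add !R, !R):
        × closes — contains both R and !R.
3 branches closed, 2 open.
An open branch gives a countermodel: P=T, R=T, S=T, T=T (unmentioned atoms arbitrary); the premises hold there but the conclusion fails.

No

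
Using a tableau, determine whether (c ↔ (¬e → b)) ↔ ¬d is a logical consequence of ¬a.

No

Initial set: {T ¬a; F ((c ↔ (¬e → b)) ↔ ¬d)}.
F ((c ↔ (¬e → b)) ↔ ¬d): β-rule — branch into T (c ↔ (¬e → b)), F ¬d  //  F (c ↔ (¬e → b)), T ¬d.
  branch 1 (add T (c ↔ (¬e → b)), F ¬d):
    T (c ↔ (¬e → b)): β-rule — branch into T c, T (¬e → b)  //  F c, F (¬e → b).
      branch 1.1 (add T c, T (¬e → b)):
        T (¬e → b): β-rule — branch into F ¬e  //  T b.
          branch 1.1.1 (add F ¬e):
            ○ open, literals {a=F, c=T, d=T, e=T}.
          branch 1.1.2 (add T b):
            ○ open, literals {a=F, b=T, c=T, d=T}.
      branch 1.2 (add F c, F (¬e → b)):
        F (¬e → b): α-rule — add T ¬e, F b.
        ○ open, literals {a=F, b=F, c=F, d=T, e=F}.
  branch 2 (add F (c ↔ (¬e → b)), T ¬d):
    F (c ↔ (¬e → b)): β-rule — branch into T c, F (¬e → b)  //  F c, T (¬e → b).
      branch 2.1 (add T c, F (¬e → b)):
        F (¬e → b): α-rule — add T ¬e, F b.
        ○ open, literals {a=F, b=F, c=T, d=F, e=F}.
      branch 2.2 (add F c, T (¬e → b)):
        T (¬e → b): β-rule — branch into F ¬e  //  T b.
          branch 2.2.1 (add F ¬e):
            ○ open, literals {a=F, c=F, d=F, e=T}.
          branch 2.2.2 (add T b):
            ○ open, literals {a=F, b=T, c=F, d=F}.
0 branches closed, 6 open.
An open branch gives a countermodel: a=F, c=T, d=T, e=T (unmentioned atoms arbitrary); the premises hold there but the conclusion fails.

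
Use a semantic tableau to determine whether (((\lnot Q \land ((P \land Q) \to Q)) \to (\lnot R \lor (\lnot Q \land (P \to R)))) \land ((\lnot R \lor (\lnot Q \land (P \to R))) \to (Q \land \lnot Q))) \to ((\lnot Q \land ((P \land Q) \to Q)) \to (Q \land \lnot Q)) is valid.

Valid

Assume the negation and expand:
Initial set: {F ((((\lnot Q \land ((P \land Q) \to Q)) \to (\lnot R \lor (\lnot Q \land (P \to R)))) \land ((\lnot R \lor (\lnot Q \land (P \to R))) \to (Q \land \lnot Q))) \to ((\lnot Q \land ((P \land Q) \to Q)) \to (Q \land \lnot Q)))}.
F ((((\lnot Q \land ((P \land Q) \to Q)) \to (\lnot R \lor (\lnot Q \land (P \to R)))) \land ((\lnot R \lor (\lnot Q \land (P \to R))) \to (Q \land \lnot Q))) \to ((\lnot Q \land ((P \land Q) \to Q)) \to (Q \land \lnot Q))): α-rule — add T (((\lnot Q \land ((P \land Q) \to Q)) \to (\lnot R \lor (\lnot Q \land (P \to R)))) \land ((\lnot R \lor (\lnot Q \land (P \to R))) \to (Q \land \lnot Q))), F ((\lnot Q \land ((P \land Q) \to Q)) \to (Q \land \lnot Q)).
T (((\lnot Q \land ((P \land Q) \to Q)) \to (\lnot R \lor (\lnot Q \land (P \to R)))) \land ((\lnot R \lor (\lnot Q \land (P \to R))) \to (Q \land \lnot Q))): α-rule — add T ((\lnot Q \land ((P \land Q) \to Q)) \to (\lnot R \lor (\lnot Q \land (P \to R)))), T ((\lnot R \lor (\lnot Q \land (P \to R))) \to (Q \land \lnot Q)).
F ((\lnot Q \land ((P \land Q) \to Q)) \to (Q \land \lnot Q)): α-rule — add T (\lnot Q \land ((P \land Q) \to Q)), F (Q \land \lnot Q).
T (\lnot Q \land ((P \land Q) \to Q)): α-rule — add T \lnot Q, T ((P \land Q) \to Q).
T ((\lnot Q \land ((P \land Q) \to Q)) \to (\lnot R \lor (\lnot Q \land (P \to R)))): β-rule — branch into F (\lnot Q \land ((P \land Q) \to Q))  //  T (\lnot R \lor (\lnot Q \land (P \to R))).
  branch 1 (add F (\lnot Q \land ((P \land Q) \to Q))):
    T ((\lnot R \lor (\lnot Q \land (P \to R))) \to (Q \land \lnot Q)): β-rule — branch into F (\lnot R \lor (\lnot Q \land (P \to R)))  //  T (Q \land \lnot Q).
      branch 1.1 (add F (\lnot R \lor (\lnot Q \land (P \to R)))):
        F (\lnot R \lor (\lnot Q \land (P \to R))): α-rule — add F \lnot R, F (\lnot Q \land (P \to R)).
        F (Q \land \lnot Q): β-rule — branch into F Q  //  F \lnot Q.
          branch 1.1.1 (add F Q):
            T ((P \land Q) \to Q): β-rule — branch into F (P \land Q)  //  T Q.
              branch 1.1.1.1 (add F (P \land Q)):
                F (\lnot Q \land ((P \land Q) \to Q)): β-rule — branch into F \lnot Q  //  F ((P \land Q) \to Q).
                  branch 1.1.1.1.1 (add F \lnot Q):
                    × closes — contains both Q and \lnot Q.
                  branch 1.1.1.1.2 (add F ((P \land Q) \to Q)):
                    F ((P \land Q) \to Q): α-rule — add T (P \land Q), F Q.
                    T (P \land Q): α-rule — add T P, T Q.
                    × closes — contains both Q and \lnot Q.
              branch 1.1.1.2 (add T Q):
                × closes — contains both Q and \lnot Q.
          branch 1.1.2 (add F \lnot Q):
            × closes — contains both Q and \lnot Q.
      branch 1.2 (add T (Q \land \lnot Q)):
        T (Q \land \lnot Q): α-rule — add T Q, T \lnot Q.
        × closes — contains both Q and \lnot Q.
  branch 2 (add T (\lnot R \lor (\lnot Q \land (P \to R)))):
    T ((\lnot R \lor (\lnot Q \land (P \to R))) \to (Q \land \lnot Q)): β-rule — branch into F (\lnot R \lor (\lnot Q \land (P \to R)))  //  T (Q \land \lnot Q).
      branch 2.1 (add F (\lnot R \lor (\lnot Q \land (P \to R)))):
        F (\lnot R \lor (\lnot Q \land (P \to R))): α-rule — add F \lnot R, F (\lnot Q \land (P \to R)).
        F (Q \land \lnot Q): β-rule — branch into F Q  //  F \lnot Q.
          branch 2.1.1 (add F Q):
            T ((P \land Q) \to Q): β-rule — branch into F (P \land Q)  //  T Q.
              branch 2.1.1.1 (add F (P \land Q)):
                T (\lnot R \lor (\lnot Q \land (P \to R))): β-rule — branch into T \lnot R  //  T (\lnot Q \land (P \to R)).
                  branch 2.1.1.1.1 (add T \lnot R):
                    × closes — contains both R and \lnot R.
                  branch 2.1.1.1.2 (add T (\lnot Q \land (P \to R))):
                    T (\lnot Q \land (P \to R)): α-rule — add T \lnot Q, T (P \to R).
                    F (\lnot Q \land (P \to R)): β-rule — branch into F \lnot Q  //  F (P \to R).
                      branch 2.1.1.1.2.1 (add F \lnot Q):
                        × closes — contains both Q and \lnot Q.
                      branch 2.1.1.1.2.2 (add F (P \to R)):
                        F (P \to R): α-rule — add T P, F R.
                        × closes — contains both R and \lnot R.
              branch 2.1.1.2 (add T Q):
                × closes — contains both Q and \lnot Q.
          branch 2.1.2 (add F \lnot Q):
            × closes — contains both Q and \lnot Q.
      branch 2.2 (add T (Q \land \lnot Q)):
        T (Q \land \lnot Q): α-rule — add T Q, T \lnot Q.
        × closes — contains both Q and \lnot Q.
All 11 branches close.
Every branch closed, so the negation is unsatisfiable and the formula is valid.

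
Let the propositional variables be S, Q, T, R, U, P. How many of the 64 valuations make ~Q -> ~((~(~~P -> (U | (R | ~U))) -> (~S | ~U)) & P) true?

48

Initial set: {(~Q -> ~((~(~~P -> (U | (R | ~U))) -> (~S | ~U)) & P))}.
(~Q -> ~((~(~~P -> (U | (R | ~U))) -> (~S | ~U)) & P)): β-rule — branch into ~~Q  //  ~((~(~~P -> (U | (R | ~U))) -> (~S | ~U)) & P).
  branch 1 (add ~~Q):
    ○ open, literals {Q=T}.
  branch 2 (add ~((~(~~P -> (U | (R | ~U))) -> (~S | ~U)) & P)):
    ~((~(~~P -> (U | (R | ~U))) -> (~S | ~U)) & P): β-rule — branch into ~(~(~~P -> (U | (R | ~U))) -> (~S | ~U))  //  ~P.
      branch 2.1 (add ~(~(~~P -> (U | (R | ~U))) -> (~S | ~U))):
        ~(~(~~P -> (U | (R | ~U))) -> (~S | ~U)): α-rule — add ~(~~P -> (U | (R | ~U))), ~(~S | ~U).
        ~(~~P -> (U | (R | ~U))): α-rule — add ~~P, ~(U | (R | ~U)).
        ~(~S | ~U): α-rule — add ~~S, ~~U.
        ~~P: drop double negation, giving P.
        ~(U | (R | ~U)): α-rule — add ~U, ~(R | ~U).
        × closes — contains both U and ~U.
      branch 2.2 (add ~P):
        ○ open, literals {P=F}.
1 branch closed, 2 open.
Each open branch fixes some atoms; the unmentioned ones are free. Counting distinct full assignments: branch {Q=T} (S, T, R, U, P) contributes 32 new; branch {P=F} (S, Q, T, R, U) contributes 16 new. Total: 48.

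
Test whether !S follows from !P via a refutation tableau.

Initial set: {!P; !!S}.
○ open, literals {P=F, S=T}.
0 branches closed, 1 open.
An open branch gives a countermodel: P=F, S=T (unmentioned atoms arbitrary); the premises hold there but the conclusion fails.

No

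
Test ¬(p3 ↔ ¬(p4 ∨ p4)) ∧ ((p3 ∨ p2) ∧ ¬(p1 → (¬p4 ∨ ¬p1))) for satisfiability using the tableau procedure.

Initial set: {(¬(p3 ↔ ¬(p4 ∨ p4)) ∧ ((p3 ∨ p2) ∧ ¬(p1 → (¬p4 ∨ ¬p1))))}.
(¬(p3 ↔ ¬(p4 ∨ p4)) ∧ ((p3 ∨ p2) ∧ ¬(p1 → (¬p4 ∨ ¬p1)))): α-rule — add ¬(p3 ↔ ¬(p4 ∨ p4)), ((p3 ∨ p2) ∧ ¬(p1 → (¬p4 ∨ ¬p1))).
((p3 ∨ p2) ∧ ¬(p1 → (¬p4 ∨ ¬p1))): α-rule — add (p3 ∨ p2), ¬(p1 → (¬p4 ∨ ¬p1)).
¬(p1 → (¬p4 ∨ ¬p1)): α-rule — add p1, ¬(¬p4 ∨ ¬p1).
¬(¬p4 ∨ ¬p1): α-rule — add ¬¬p4, ¬¬p1.
¬(p3 ↔ ¬(p4 ∨ p4)): β-rule — branch into p3, ¬¬(p4 ∨ p4)  //  ¬p3, ¬(p4 ∨ p4).
  branch 1 (add p3, ¬¬(p4 ∨ p4)):
    (p3 ∨ p2): β-rule — branch into p3  //  p2.
      branch 1.1 (add p3):
        ¬¬(p4 ∨ p4): β-rule — branch into p4  //  p4.
          branch 1.1.1 (add p4):
            ○ open, literals {p1=1, p3=1, p4=1}.
          branch 1.1.2 (add p4):
            ○ open, literals {p1=1, p3=1, p4=1}.
      branch 1.2 (add p2):
        ¬¬(p4 ∨ p4): β-rule — branch into p4  //  p4.
          branch 1.2.1 (add p4):
            ○ open, literals {p1=1, p2=1, p3=1, p4=1}.
          branch 1.2.2 (add p4):
            ○ open, literals {p1=1, p2=1, p3=1, p4=1}.
  branch 2 (add ¬p3, ¬(p4 ∨ p4)):
    ¬(p4 ∨ p4): α-rule — add ¬p4, ¬p4.
    × closes — contains both p4 and ¬p4.
1 branch closed, 4 open.
An open branch gives a satisfying assignment: p1=1, p3=1, p4=1.

Satisfiable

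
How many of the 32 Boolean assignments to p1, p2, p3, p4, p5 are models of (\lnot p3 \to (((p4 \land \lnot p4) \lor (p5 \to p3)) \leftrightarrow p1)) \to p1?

20

Initial set: {((\lnot p3 \to (((p4 \land \lnot p4) \lor (p5 \to p3)) \leftrightarrow p1)) \to p1)}.
((\lnot p3 \to (((p4 \land \lnot p4) \lor (p5 \to p3)) \leftrightarrow p1)) \to p1): β-rule — branch into \lnot (\lnot p3 \to (((p4 \land \lnot p4) \lor (p5 \to p3)) \leftrightarrow p1))  //  p1.
  branch 1 (add \lnot (\lnot p3 \to (((p4 \land \lnot p4) \lor (p5 \to p3)) \leftrightarrow p1))):
    \lnot (\lnot p3 \to (((p4 \land \lnot p4) \lor (p5 \to p3)) \leftrightarrow p1)): α-rule — add \lnot p3, \lnot (((p4 \land \lnot p4) \lor (p5 \to p3)) \leftrightarrow p1).
    \lnot (((p4 \land \lnot p4) \lor (p5 \to p3)) \leftrightarrow p1): β-rule — branch into ((p4 \land \lnot p4) \lor (p5 \to p3)), \lnot p1  //  \lnot ((p4 \land \lnot p4) \lor (p5 \to p3)), p1.
      branch 1.1 (add ((p4 \land \lnot p4) \lor (p5 \to p3)), \lnot p1):
        ((p4 \land \lnot p4) \lor (p5 \to p3)): β-rule — branch into (p4 \land \lnot p4)  //  (p5 \to p3).
          branch 1.1.1 (add (p4 \land \lnot p4)):
            (p4 \land \lnot p4): α-rule — add p4, \lnot p4.
            × closes — contains both p4 and \lnot p4.
          branch 1.1.2 (add (p5 \to p3)):
            (p5 \to p3): β-rule — branch into \lnot p5  //  p3.
              branch 1.1.2.1 (add \lnot p5):
                ○ open, literals {p1=false, p3=false, p5=false}.
              branch 1.1.2.2 (add p3):
                × closes — contains both p3 and \lnot p3.
      branch 1.2 (add \lnot ((p4 \land \lnot p4) \lor (p5 \to p3)), p1):
        \lnot ((p4 \land \lnot p4) \lor (p5 \to p3)): α-rule — add \lnot (p4 \land \lnot p4), \lnot (p5 \to p3).
        \lnot (p5 \to p3): α-rule — add p5, \lnot p3.
        \lnot (p4 \land \lnot p4): β-rule — branch into \lnot p4  //  \lnot \lnot p4.
          branch 1.2.1 (add \lnot p4):
            ○ open, literals {p1=true, p3=false, p4=false, p5=true}.
          branch 1.2.2 (add \lnot \lnot p4):
            ○ open, literals {p1=true, p3=false, p4=true, p5=true}.
  branch 2 (add p1):
    ○ open, literals {p1=true}.
2 branches closed, 4 open.
Each open branch fixes some atoms; the unmentioned ones are free. Counting distinct full assignments: branch {p1=false, p3=false, p5=false} (p2, p4) contributes 4 new; branch {p1=true, p3=false, p4=false, p5=true} (p2) contributes 2 new; branch {p1=true, p3=false, p4=true, p5=true} (p2) contributes 2 new; branch {p1=true} (p2, p3, p4, p5) contributes 12 new. Total: 20.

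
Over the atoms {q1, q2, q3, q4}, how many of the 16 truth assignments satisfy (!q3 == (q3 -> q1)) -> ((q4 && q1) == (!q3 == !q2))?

10

Initial set: {((!q3 == (q3 -> q1)) -> ((q4 && q1) == (!q3 == !q2)))}.
((!q3 == (q3 -> q1)) -> ((q4 && q1) == (!q3 == !q2))): β-rule — branch into !(!q3 == (q3 -> q1))  //  ((q4 && q1) == (!q3 == !q2)).
  branch 1 (add !(!q3 == (q3 -> q1))):
    !(!q3 == (q3 -> q1)): β-rule — branch into !q3, !(q3 -> q1)  //  !!q3, (q3 -> q1).
      branch 1.1 (add !q3, !(q3 -> q1)):
        !(q3 -> q1): α-rule — add q3, !q1.
        × closes — contains both q3 and !q3.
      branch 1.2 (add !!q3, (q3 -> q1)):
        (q3 -> q1): β-rule — branch into !q3  //  q1.
          branch 1.2.1 (add !q3):
            × closes — contains both q3 and !q3.
          branch 1.2.2 (add q1):
            ○ open, literals {q1=1, q3=1}.
  branch 2 (add ((q4 && q1) == (!q3 == !q2))):
    ((q4 && q1) == (!q3 == !q2)): β-rule — branch into (q4 && q1), (!q3 == !q2)  //  !(q4 && q1), !(!q3 == !q2).
      branch 2.1 (add (q4 && q1), (!q3 == !q2)):
        (q4 && q1): α-rule — add q4, q1.
        (!q3 == !q2): β-rule — branch into !q3, !q2  //  !!q3, !!q2.
          branch 2.1.1 (add !q3, !q2):
            ○ open, literals {q1=1, q2=0, q3=0, q4=1}.
          branch 2.1.2 (add !!q3, !!q2):
            ○ open, literals {q1=1, q2=1, q3=1, q4=1}.
      branch 2.2 (add !(q4 && q1), !(!q3 == !q2)):
        !(q4 && q1): β-rule — branch into !q4  //  !q1.
          branch 2.2.1 (add !q4):
            !(!q3 == !q2): β-rule — branch into !q3, !!q2  //  !!q3, !q2.
              branch 2.2.1.1 (add !q3, !!q2):
                ○ open, literals {q2=1, q3=0, q4=0}.
              branch 2.2.1.2 (add !!q3, !q2):
                ○ open, literals {q2=0, q3=1, q4=0}.
          branch 2.2.2 (add !q1):
            !(!q3 == !q2): β-rule — branch into !q3, !!q2  //  !!q3, !q2.
              branch 2.2.2.1 (add !q3, !!q2):
                ○ open, literals {q1=0, q2=1, q3=0}.
              branch 2.2.2.2 (add !!q3, !q2):
                ○ open, literals {q1=0, q2=0, q3=1}.
2 branches closed, 7 open.
Each open branch fixes some atoms; the unmentioned ones are free. Counting distinct full assignments: branch {q1=1, q3=1} (q2, q4) contributes 4 new; branch {q1=1, q2=0, q3=0, q4=1} (none free) contributes 1 new; branch {q1=1, q2=1, q3=1, q4=1} (none free) contributes 0 new; branch {q2=1, q3=0, q4=0} (q1) contributes 2 new; branch {q2=0, q3=1, q4=0} (q1) contributes 1 new; branch {q1=0, q2=1, q3=0} (q4) contributes 1 new; branch {q1=0, q2=0, q3=1} (q4) contributes 1 new. Total: 10.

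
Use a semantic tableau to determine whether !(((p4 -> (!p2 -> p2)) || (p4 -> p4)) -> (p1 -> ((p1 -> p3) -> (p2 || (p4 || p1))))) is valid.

Assume the negation and expand:
Initial set: {F !(((p4 -> (!p2 -> p2)) || (p4 -> p4)) -> (p1 -> ((p1 -> p3) -> (p2 || (p4 || p1)))))}.
F !(((p4 -> (!p2 -> p2)) || (p4 -> p4)) -> (p1 -> ((p1 -> p3) -> (p2 || (p4 || p1))))): β-rule — branch into F ((p4 -> (!p2 -> p2)) || (p4 -> p4))  //  T (p1 -> ((p1 -> p3) -> (p2 || (p4 || p1)))).
  branch 1 (add F ((p4 -> (!p2 -> p2)) || (p4 -> p4))):
    F ((p4 -> (!p2 -> p2)) || (p4 -> p4)): α-rule — add F (p4 -> (!p2 -> p2)), F (p4 -> p4).
    F (p4 -> (!p2 -> p2)): α-rule — add T p4, F (!p2 -> p2).
    F (p4 -> p4): α-rule — add T p4, F p4.
    × closes — contains both p4 and !p4.
  branch 2 (add T (p1 -> ((p1 -> p3) -> (p2 || (p4 || p1))))):
    T (p1 -> ((p1 -> p3) -> (p2 || (p4 || p1)))): β-rule — branch into F p1  //  T ((p1 -> p3) -> (p2 || (p4 || p1))).
      branch 2.1 (add F p1):
        ○ open, literals {p1=0}.
      branch 2.2 (add T ((p1 -> p3) -> (p2 || (p4 || p1)))):
        T ((p1 -> p3) -> (p2 || (p4 || p1))): β-rule — branch into F (p1 -> p3)  //  T (p2 || (p4 || p1)).
          branch 2.2.1 (add F (p1 -> p3)):
            F (p1 -> p3): α-rule — add T p1, F p3.
            ○ open, literals {p1=1, p3=0}.
          branch 2.2.2 (add T (p2 || (p4 || p1))):
            T (p2 || (p4 || p1)): β-rule — branch into T p2  //  T (p4 || p1).
              branch 2.2.2.1 (add T p2):
                ○ open, literals {p2=1}.
              branch 2.2.2.2 (add T (p4 || p1)):
                T (p4 || p1): β-rule — branch into T p4  //  T p1.
                  branch 2.2.2.2.1 (add T p4):
                    ○ open, literals {p4=1}.
                  branch 2.2.2.2.2 (add T p1):
                    ○ open, literals {p1=1}.
1 branch closed, 5 open.
An open branch gives a countermodel: p1=0 (unmentioned atoms arbitrary); under it the original formula is false.

Not valid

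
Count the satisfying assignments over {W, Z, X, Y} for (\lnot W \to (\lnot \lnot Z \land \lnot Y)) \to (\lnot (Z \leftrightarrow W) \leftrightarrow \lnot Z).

Initial set: {((\lnot W \to (\lnot \lnot Z \land \lnot Y)) \to (\lnot (Z \leftrightarrow W) \leftrightarrow \lnot Z))}.
((\lnot W \to (\lnot \lnot Z \land \lnot Y)) \to (\lnot (Z \leftrightarrow W) \leftrightarrow \lnot Z)): β-rule — branch into \lnot (\lnot W \to (\lnot \lnot Z \land \lnot Y))  //  (\lnot (Z \leftrightarrow W) \leftrightarrow \lnot Z).
  branch 1 (add \lnot (\lnot W \to (\lnot \lnot Z \land \lnot Y))):
    \lnot (\lnot W \to (\lnot \lnot Z \land \lnot Y)): α-rule — add \lnot W, \lnot (\lnot \lnot Z \land \lnot Y).
    \lnot (\lnot \lnot Z \land \lnot Y): β-rule — branch into \lnot \lnot \lnot Z  //  \lnot \lnot Y.
      branch 1.1 (add \lnot \lnot \lnot Z):
        \lnot \lnot \lnot Z: drop double negation, giving \lnot Z.
        ○ open, literals {W=0, Z=0}.
      branch 1.2 (add \lnot \lnot Y):
        ○ open, literals {W=0, Y=1}.
  branch 2 (add (\lnot (Z \leftrightarrow W) \leftrightarrow \lnot Z)):
    (\lnot (Z \leftrightarrow W) \leftrightarrow \lnot Z): β-rule — branch into \lnot (Z \leftrightarrow W), \lnot Z  //  \lnot \lnot (Z \leftrightarrow W), \lnot \lnot Z.
      branch 2.1 (add \lnot (Z \leftrightarrow W), \lnot Z):
        \lnot (Z \leftrightarrow W): β-rule — branch into Z, \lnot W  //  \lnot Z, W.
          branch 2.1.1 (add Z, \lnot W):
            × closes — contains both Z and \lnot Z.
          branch 2.1.2 (add \lnot Z, W):
            ○ open, literals {W=1, Z=0}.
      branch 2.2 (add \lnot \lnot (Z \leftrightarrow W), \lnot \lnot Z):
        \lnot \lnot (Z \leftrightarrow W): β-rule — branch into Z, W  //  \lnot Z, \lnot W.
          branch 2.2.1 (add Z, W):
            ○ open, literals {W=1, Z=1}.
          branch 2.2.2 (add \lnot Z, \lnot W):
            × closes — contains both Z and \lnot Z.
2 branches closed, 4 open.
Each open branch fixes some atoms; the unmentioned ones are free. Counting distinct full assignments: branch {W=0, Z=0} (X, Y) contributes 4 new; branch {W=0, Y=1} (Z, X) contributes 2 new; branch {W=1, Z=0} (X, Y) contributes 4 new; branch {W=1, Z=1} (X, Y) contributes 4 new. Total: 14.

14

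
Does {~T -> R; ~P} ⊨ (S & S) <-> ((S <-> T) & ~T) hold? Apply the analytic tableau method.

No

Initial set: {(~T -> R); ~P; ~((S & S) <-> ((S <-> T) & ~T))}.
(~T -> R): β-rule — branch into ~~T  //  R.
  branch 1 (add ~~T):
    ~((S & S) <-> ((S <-> T) & ~T)): β-rule — branch into (S & S), ~((S <-> T) & ~T)  //  ~(S & S), ((S <-> T) & ~T).
      branch 1.1 (add (S & S), ~((S <-> T) & ~T)):
        (S & S): α-rule — add S, S.
        ~((S <-> T) & ~T): β-rule — branch into ~(S <-> T)  //  ~~T.
          branch 1.1.1 (add ~(S <-> T)):
            ~(S <-> T): β-rule — branch into S, ~T  //  ~S, T.
              branch 1.1.1.1 (add S, ~T):
                × closes — contains both T and ~T.
              branch 1.1.1.2 (add ~S, T):
                × closes — contains both S and ~S.
          branch 1.1.2 (add ~~T):
            ○ open, literals {P=F, S=T, T=T}.
      branch 1.2 (add ~(S & S), ((S <-> T) & ~T)):
        ((S <-> T) & ~T): α-rule — add (S <-> T), ~T.
        × closes — contains both T and ~T.
  branch 2 (add R):
    ~((S & S) <-> ((S <-> T) & ~T)): β-rule — branch into (S & S), ~((S <-> T) & ~T)  //  ~(S & S), ((S <-> T) & ~T).
      branch 2.1 (add (S & S), ~((S <-> T) & ~T)):
        (S & S): α-rule — add S, S.
        ~((S <-> T) & ~T): β-rule — branch into ~(S <-> T)  //  ~~T.
          branch 2.1.1 (add ~(S <-> T)):
            ~(S <-> T): β-rule — branch into S, ~T  //  ~S, T.
              branch 2.1.1.1 (add S, ~T):
                ○ open, literals {P=F, R=T, S=T, T=F}.
              branch 2.1.1.2 (add ~S, T):
                × closes — contains both S and ~S.
          branch 2.1.2 (add ~~T):
            ○ open, literals {P=F, R=T, S=T, T=T}.
      branch 2.2 (add ~(S & S), ((S <-> T) & ~T)):
        ((S <-> T) & ~T): α-rule — add (S <-> T), ~T.
        ~(S & S): β-rule — branch into ~S  //  ~S.
          branch 2.2.1 (add ~S):
            (S <-> T): β-rule — branch into S, T  //  ~S, ~T.
              branch 2.2.1.1 (add S, T):
                × closes — contains both S and ~S.
              branch 2.2.1.2 (add ~S, ~T):
                ○ open, literals {P=F, R=T, S=F, T=F}.
          branch 2.2.2 (add ~S):
            (S <-> T): β-rule — branch into S, T  //  ~S, ~T.
              branch 2.2.2.1 (add S, T):
                × closes — contains both S and ~S.
              branch 2.2.2.2 (add ~S, ~T):
                ○ open, literals {P=F, R=T, S=F, T=F}.
6 branches closed, 5 open.
An open branch gives a countermodel: P=F, S=T, T=T (unmentioned atoms arbitrary); the premises hold there but the conclusion fails.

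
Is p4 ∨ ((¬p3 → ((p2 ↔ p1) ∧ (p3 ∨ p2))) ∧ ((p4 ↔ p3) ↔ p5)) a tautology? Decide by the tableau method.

Not valid

Assume the negation and expand:
Initial set: {¬(p4 ∨ ((¬p3 → ((p2 ↔ p1) ∧ (p3 ∨ p2))) ∧ ((p4 ↔ p3) ↔ p5)))}.
¬(p4 ∨ ((¬p3 → ((p2 ↔ p1) ∧ (p3 ∨ p2))) ∧ ((p4 ↔ p3) ↔ p5))): α-rule — add ¬p4, ¬((¬p3 → ((p2 ↔ p1) ∧ (p3 ∨ p2))) ∧ ((p4 ↔ p3) ↔ p5)).
¬((¬p3 → ((p2 ↔ p1) ∧ (p3 ∨ p2))) ∧ ((p4 ↔ p3) ↔ p5)): β-rule — branch into ¬(¬p3 → ((p2 ↔ p1) ∧ (p3 ∨ p2)))  //  ¬((p4 ↔ p3) ↔ p5).
  branch 1 (add ¬(¬p3 → ((p2 ↔ p1) ∧ (p3 ∨ p2)))):
    ¬(¬p3 → ((p2 ↔ p1) ∧ (p3 ∨ p2))): α-rule — add ¬p3, ¬((p2 ↔ p1) ∧ (p3 ∨ p2)).
    ¬((p2 ↔ p1) ∧ (p3 ∨ p2)): β-rule — branch into ¬(p2 ↔ p1)  //  ¬(p3 ∨ p2).
      branch 1.1 (add ¬(p2 ↔ p1)):
        ¬(p2 ↔ p1): β-rule — branch into p2, ¬p1  //  ¬p2, p1.
          branch 1.1.1 (add p2, ¬p1):
            ○ open, literals {p1=false, p2=true, p3=false, p4=false}.
          branch 1.1.2 (add ¬p2, p1):
            ○ open, literals {p1=true, p2=false, p3=false, p4=false}.
      branch 1.2 (add ¬(p3 ∨ p2)):
        ¬(p3 ∨ p2): α-rule — add ¬p3, ¬p2.
        ○ open, literals {p2=false, p3=false, p4=false}.
  branch 2 (add ¬((p4 ↔ p3) ↔ p5)):
    ¬((p4 ↔ p3) ↔ p5): β-rule — branch into (p4 ↔ p3), ¬p5  //  ¬(p4 ↔ p3), p5.
      branch 2.1 (add (p4 ↔ p3), ¬p5):
        (p4 ↔ p3): β-rule — branch into p4, p3  //  ¬p4, ¬p3.
          branch 2.1.1 (add p4, p3):
            × closes — contains both p4 and ¬p4.
          branch 2.1.2 (add ¬p4, ¬p3):
            ○ open, literals {p3=false, p4=false, p5=false}.
      branch 2.2 (add ¬(p4 ↔ p3), p5):
        ¬(p4 ↔ p3): β-rule — branch into p4, ¬p3  //  ¬p4, p3.
          branch 2.2.1 (add p4, ¬p3):
            × closes — contains both p4 and ¬p4.
          branch 2.2.2 (add ¬p4, p3):
            ○ open, literals {p3=true, p4=false, p5=true}.
2 branches closed, 5 open.
An open branch gives a countermodel: p1=false, p2=true, p3=false, p4=false (unmentioned atoms arbitrary); under it the original formula is false.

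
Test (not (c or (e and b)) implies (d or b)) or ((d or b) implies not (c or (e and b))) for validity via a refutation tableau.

Assume the negation and expand:
Initial set: {not ((not (c or (e and b)) implies (d or b)) or ((d or b) implies not (c or (e and b))))}.
not ((not (c or (e and b)) implies (d or b)) or ((d or b) implies not (c or (e and b)))): α-rule — add not (not (c or (e and b)) implies (d or b)), not ((d or b) implies not (c or (e and b))).
not (not (c or (e and b)) implies (d or b)): α-rule — add not (c or (e and b)), not (d or b).
not ((d or b) implies not (c or (e and b))): α-rule — add (d or b), not not (c or (e and b)).
not (c or (e and b)): α-rule — add not c, not (e and b).
not (d or b): α-rule — add not d, not b.
(d or b): β-rule — branch into d  //  b.
  branch 1 (add d):
    × closes — contains both d and not d.
  branch 2 (add b):
    × closes — contains both b and not b.
All 2 branches close.
Every branch closed, so the negation is unsatisfiable and the formula is valid.

Valid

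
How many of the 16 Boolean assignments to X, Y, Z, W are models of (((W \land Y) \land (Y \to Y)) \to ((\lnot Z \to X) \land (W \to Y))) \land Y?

Initial set: {((((W \land Y) \land (Y \to Y)) \to ((\lnot Z \to X) \land (W \to Y))) \land Y)}.
((((W \land Y) \land (Y \to Y)) \to ((\lnot Z \to X) \land (W \to Y))) \land Y): α-rule — add (((W \land Y) \land (Y \to Y)) \to ((\lnot Z \to X) \land (W \to Y))), Y.
(((W \land Y) \land (Y \to Y)) \to ((\lnot Z \to X) \land (W \to Y))): β-rule — branch into \lnot ((W \land Y) \land (Y \to Y))  //  ((\lnot Z \to X) \land (W \to Y)).
  branch 1 (add \lnot ((W \land Y) \land (Y \to Y))):
    \lnot ((W \land Y) \land (Y \to Y)): β-rule — branch into \lnot (W \land Y)  //  \lnot (Y \to Y).
      branch 1.1 (add \lnot (W \land Y)):
        \lnot (W \land Y): β-rule — branch into \lnot W  //  \lnot Y.
          branch 1.1.1 (add \lnot W):
            ○ open, literals {W=false, Y=true}.
          branch 1.1.2 (add \lnot Y):
            × closes — contains both Y and \lnot Y.
      branch 1.2 (add \lnot (Y \to Y)):
        \lnot (Y \to Y): α-rule — add Y, \lnot Y.
        × closes — contains both Y and \lnot Y.
  branch 2 (add ((\lnot Z \to X) \land (W \to Y))):
    ((\lnot Z \to X) \land (W \to Y)): α-rule — add (\lnot Z \to X), (W \to Y).
    (\lnot Z \to X): β-rule — branch into \lnot \lnot Z  //  X.
      branch 2.1 (add \lnot \lnot Z):
        (W \to Y): β-rule — branch into \lnot W  //  Y.
          branch 2.1.1 (add \lnot W):
            ○ open, literals {W=false, Y=true, Z=true}.
          branch 2.1.2 (add Y):
            ○ open, literals {Y=true, Z=true}.
      branch 2.2 (add X):
        (W \to Y): β-rule — branch into \lnot W  //  Y.
          branch 2.2.1 (add \lnot W):
            ○ open, literals {W=false, X=true, Y=true}.
          branch 2.2.2 (add Y):
            ○ open, literals {X=true, Y=true}.
2 branches closed, 5 open.
Each open branch fixes some atoms; the unmentioned ones are free. Counting distinct full assignments: branch {W=false, Y=true} (X, Z) contributes 4 new; branch {W=false, Y=true, Z=true} (X) contributes 0 new; branch {Y=true, Z=true} (X, W) contributes 2 new; branch {W=false, X=true, Y=true} (Z) contributes 0 new; branch {X=true, Y=true} (Z, W) contributes 1 new. Total: 7.

7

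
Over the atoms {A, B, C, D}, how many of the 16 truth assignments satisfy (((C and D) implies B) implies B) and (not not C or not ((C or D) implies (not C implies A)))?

Initial set: {((((C and D) implies B) implies B) and (not not C or not ((C or D) implies (not C implies A))))}.
((((C and D) implies B) implies B) and (not not C or not ((C or D) implies (not C implies A)))): α-rule — add (((C and D) implies B) implies B), (not not C or not ((C or D) implies (not C implies A))).
(((C and D) implies B) implies B): β-rule — branch into not ((C and D) implies B)  //  B.
  branch 1 (add not ((C and D) implies B)):
    not ((C and D) implies B): α-rule — add (C and D), not B.
    (C and D): α-rule — add C, D.
    (not not C or not ((C or D) implies (not C implies A))): β-rule — branch into not not C  //  not ((C or D) implies (not C implies A)).
      branch 1.1 (add not not C):
        not not C: drop double negation, giving C.
        ○ open, literals {B=false, C=true, D=true}.
      branch 1.2 (add not ((C or D) implies (not C implies A))):
        not ((C or D) implies (not C implies A)): α-rule — add (C or D), not (not C implies A).
        not (not C implies A): α-rule — add not C, not A.
        × closes — contains both C and not C.
  branch 2 (add B):
    (not not C or not ((C or D) implies (not C implies A))): β-rule — branch into not not C  //  not ((C or D) implies (not C implies A)).
      branch 2.1 (add not not C):
        not not C: drop double negation, giving C.
        ○ open, literals {B=true, C=true}.
      branch 2.2 (add not ((C or D) implies (not C implies A))):
        not ((C or D) implies (not C implies A)): α-rule — add (C or D), not (not C implies A).
        not (not C implies A): α-rule — add not C, not A.
        (C or D): β-rule — branch into C  //  D.
          branch 2.2.1 (add C):
            × closes — contains both C and not C.
          branch 2.2.2 (add D):
            ○ open, literals {A=false, B=true, C=false, D=true}.
2 branches closed, 3 open.
Each open branch fixes some atoms; the unmentioned ones are free. Counting distinct full assignments: branch {B=false, C=true, D=true} (A) contributes 2 new; branch {B=true, C=true} (A, D) contributes 4 new; branch {A=false, B=true, C=false, D=true} (none free) contributes 1 new. Total: 7.

7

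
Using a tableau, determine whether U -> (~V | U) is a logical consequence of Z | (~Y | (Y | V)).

Initial set: {(Z | (~Y | (Y | V))); ~(U -> (~V | U))}.
~(U -> (~V | U)): α-rule — add U, ~(~V | U).
~(~V | U): α-rule — add ~~V, ~U.
× closes — contains both U and ~U.
All 1 branch closes.
Every branch closed, so the premises entail the conclusion.

Yes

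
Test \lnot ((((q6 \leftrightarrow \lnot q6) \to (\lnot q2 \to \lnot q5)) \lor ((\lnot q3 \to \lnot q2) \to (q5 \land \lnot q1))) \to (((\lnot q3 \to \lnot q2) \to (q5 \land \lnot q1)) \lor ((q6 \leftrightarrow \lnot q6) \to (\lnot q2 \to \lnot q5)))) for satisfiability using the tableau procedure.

Initial set: {\lnot ((((q6 \leftrightarrow \lnot q6) \to (\lnot q2 \to \lnot q5)) \lor ((\lnot q3 \to \lnot q2) \to (q5 \land \lnot q1))) \to (((\lnot q3 \to \lnot q2) \to (q5 \land \lnot q1)) \lor ((q6 \leftrightarrow \lnot q6) \to (\lnot q2 \to \lnot q5))))}.
\lnot ((((q6 \leftrightarrow \lnot q6) \to (\lnot q2 \to \lnot q5)) \lor ((\lnot q3 \to \lnot q2) \to (q5 \land \lnot q1))) \to (((\lnot q3 \to \lnot q2) \to (q5 \land \lnot q1)) \lor ((q6 \leftrightarrow \lnot q6) \to (\lnot q2 \to \lnot q5)))): α-rule — add (((q6 \leftrightarrow \lnot q6) \to (\lnot q2 \to \lnot q5)) \lor ((\lnot q3 \to \lnot q2) \to (q5 \land \lnot q1))), \lnot (((\lnot q3 \to \lnot q2) \to (q5 \land \lnot q1)) \lor ((q6 \leftrightarrow \lnot q6) \to (\lnot q2 \to \lnot q5))).
\lnot (((\lnot q3 \to \lnot q2) \to (q5 \land \lnot q1)) \lor ((q6 \leftrightarrow \lnot q6) \to (\lnot q2 \to \lnot q5))): α-rule — add \lnot ((\lnot q3 \to \lnot q2) \to (q5 \land \lnot q1)), \lnot ((q6 \leftrightarrow \lnot q6) \to (\lnot q2 \to \lnot q5)).
\lnot ((\lnot q3 \to \lnot q2) \to (q5 \land \lnot q1)): α-rule — add (\lnot q3 \to \lnot q2), \lnot (q5 \land \lnot q1).
\lnot ((q6 \leftrightarrow \lnot q6) \to (\lnot q2 \to \lnot q5)): α-rule — add (q6 \leftrightarrow \lnot q6), \lnot (\lnot q2 \to \lnot q5).
\lnot (\lnot q2 \to \lnot q5): α-rule — add \lnot q2, \lnot \lnot q5.
(((q6 \leftrightarrow \lnot q6) \to (\lnot q2 \to \lnot q5)) \lor ((\lnot q3 \to \lnot q2) \to (q5 \land \lnot q1))): β-rule — branch into ((q6 \leftrightarrow \lnot q6) \to (\lnot q2 \to \lnot q5))  //  ((\lnot q3 \to \lnot q2) \to (q5 \land \lnot q1)).
  branch 1 (add ((q6 \leftrightarrow \lnot q6) \to (\lnot q2 \to \lnot q5))):
    (\lnot q3 \to \lnot q2): β-rule — branch into \lnot \lnot q3  //  \lnot q2.
      branch 1.1 (add \lnot \lnot q3):
        \lnot (q5 \land \lnot q1): β-rule — branch into \lnot q5  //  \lnot \lnot q1.
          branch 1.1.1 (add \lnot q5):
            × closes — contains both q5 and \lnot q5.
          branch 1.1.2 (add \lnot \lnot q1):
            (q6 \leftrightarrow \lnot q6): β-rule — branch into q6, \lnot q6  //  \lnot q6, \lnot \lnot q6.
              branch 1.1.2.1 (add q6, \lnot q6):
                × closes — contains both q6 and \lnot q6.
              branch 1.1.2.2 (add \lnot q6, \lnot \lnot q6):
                × closes — contains both q6 and \lnot q6.
      branch 1.2 (add \lnot q2):
        \lnot (q5 \land \lnot q1): β-rule — branch into \lnot q5  //  \lnot \lnot q1.
          branch 1.2.1 (add \lnot q5):
            × closes — contains both q5 and \lnot q5.
          branch 1.2.2 (add \lnot \lnot q1):
            (q6 \leftrightarrow \lnot q6): β-rule — branch into q6, \lnot q6  //  \lnot q6, \lnot \lnot q6.
              branch 1.2.2.1 (add q6, \lnot q6):
                × closes — contains both q6 and \lnot q6.
              branch 1.2.2.2 (add \lnot q6, \lnot \lnot q6):
                × closes — contains both q6 and \lnot q6.
  branch 2 (add ((\lnot q3 \to \lnot q2) \to (q5 \land \lnot q1))):
    (\lnot q3 \to \lnot q2): β-rule — branch into \lnot \lnot q3  //  \lnot q2.
      branch 2.1 (add \lnot \lnot q3):
        \lnot (q5 \land \lnot q1): β-rule — branch into \lnot q5  //  \lnot \lnot q1.
          branch 2.1.1 (add \lnot q5):
            × closes — contains both q5 and \lnot q5.
          branch 2.1.2 (add \lnot \lnot q1):
            (q6 \leftrightarrow \lnot q6): β-rule — branch into q6, \lnot q6  //  \lnot q6, \lnot \lnot q6.
              branch 2.1.2.1 (add q6, \lnot q6):
                × closes — contains both q6 and \lnot q6.
              branch 2.1.2.2 (add \lnot q6, \lnot \lnot q6):
                × closes — contains both q6 and \lnot q6.
      branch 2.2 (add \lnot q2):
        \lnot (q5 \land \lnot q1): β-rule — branch into \lnot q5  //  \lnot \lnot q1.
          branch 2.2.1 (add \lnot q5):
            × closes — contains both q5 and \lnot q5.
          branch 2.2.2 (add \lnot \lnot q1):
            (q6 \leftrightarrow \lnot q6): β-rule — branch into q6, \lnot q6  //  \lnot q6, \lnot \lnot q6.
              branch 2.2.2.1 (add q6, \lnot q6):
                × closes — contains both q6 and \lnot q6.
              branch 2.2.2.2 (add \lnot q6, \lnot \lnot q6):
                × closes — contains both q6 and \lnot q6.
All 12 branches close.
Every branch closed; the formula is unsatisfiable.

Unsatisfiable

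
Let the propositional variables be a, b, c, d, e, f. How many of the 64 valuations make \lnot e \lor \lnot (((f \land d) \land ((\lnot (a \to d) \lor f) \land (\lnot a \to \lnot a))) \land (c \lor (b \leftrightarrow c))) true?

Initial set: {(\lnot e \lor \lnot (((f \land d) \land ((\lnot (a \to d) \lor f) \land (\lnot a \to \lnot a))) \land (c \lor (b \leftrightarrow c))))}.
(\lnot e \lor \lnot (((f \land d) \land ((\lnot (a \to d) \lor f) \land (\lnot a \to \lnot a))) \land (c \lor (b \leftrightarrow c)))): β-rule — branch into \lnot e  //  \lnot (((f \land d) \land ((\lnot (a \to d) \lor f) \land (\lnot a \to \lnot a))) \land (c \lor (b \leftrightarrow c))).
  branch 1 (add \lnot e):
    ○ open, literals {e=false}.
  branch 2 (add \lnot (((f \land d) \land ((\lnot (a \to d) \lor f) \land (\lnot a \to \lnot a))) \land (c \lor (b \leftrightarrow c)))):
    \lnot (((f \land d) \land ((\lnot (a \to d) \lor f) \land (\lnot a \to \lnot a))) \land (c \lor (b \leftrightarrow c))): β-rule — branch into \lnot ((f \land d) \land ((\lnot (a \to d) \lor f) \land (\lnot a \to \lnot a)))  //  \lnot (c \lor (b \leftrightarrow c)).
      branch 2.1 (add \lnot ((f \land d) \land ((\lnot (a \to d) \lor f) \land (\lnot a \to \lnot a)))):
        \lnot ((f \land d) \land ((\lnot (a \to d) \lor f) \land (\lnot a \to \lnot a))): β-rule — branch into \lnot (f \land d)  //  \lnot ((\lnot (a \to d) \lor f) \land (\lnot a \to \lnot a)).
          branch 2.1.1 (add \lnot (f \land d)):
            \lnot (f \land d): β-rule — branch into \lnot f  //  \lnot d.
              branch 2.1.1.1 (add \lnot f):
                ○ open, literals {f=false}.
              branch 2.1.1.2 (add \lnot d):
                ○ open, literals {d=false}.
          branch 2.1.2 (add \lnot ((\lnot (a \to d) \lor f) \land (\lnot a \to \lnot a))):
            \lnot ((\lnot (a \to d) \lor f) \land (\lnot a \to \lnot a)): β-rule — branch into \lnot (\lnot (a \to d) \lor f)  //  \lnot (\lnot a \to \lnot a).
              branch 2.1.2.1 (add \lnot (\lnot (a \to d) \lor f)):
                \lnot (\lnot (a \to d) \lor f): α-rule — add \lnot \lnot (a \to d), \lnot f.
                \lnot \lnot (a \to d): β-rule — branch into \lnot a  //  d.
                  branch 2.1.2.1.1 (add \lnot a):
                    ○ open, literals {a=false, f=false}.
                  branch 2.1.2.1.2 (add d):
                    ○ open, literals {d=true, f=false}.
              branch 2.1.2.2 (add \lnot (\lnot a \to \lnot a)):
                \lnot (\lnot a \to \lnot a): α-rule — add \lnot a, \lnot \lnot a.
                × closes — contains both a and \lnot a.
      branch 2.2 (add \lnot (c \lor (b \leftrightarrow c))):
        \lnot (c \lor (b \leftrightarrow c)): α-rule — add \lnot c, \lnot (b \leftrightarrow c).
        \lnot (b \leftrightarrow c): β-rule — branch into b, \lnot c  //  \lnot b, c.
          branch 2.2.1 (add b, \lnot c):
            ○ open, literals {b=true, c=false}.
          branch 2.2.2 (add \lnot b, c):
            × closes — contains both c and \lnot c.
2 branches closed, 6 open.
Each open branch fixes some atoms; the unmentioned ones are free. Counting distinct full assignments: branch {e=false} (a, b, c, d, f) contributes 32 new; branch {f=false} (a, b, c, d, e) contributes 16 new; branch {d=false} (a, b, c, e, f) contributes 8 new; branch {a=false, f=false} (b, c, d, e) contributes 0 new; branch {d=true, f=false} (a, b, c, e) contributes 0 new; branch {b=true, c=false} (a, d, e, f) contributes 2 new. Total: 58.

58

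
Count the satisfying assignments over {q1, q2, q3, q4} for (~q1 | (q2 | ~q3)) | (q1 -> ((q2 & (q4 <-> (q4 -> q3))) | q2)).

14

Initial set: {((~q1 | (q2 | ~q3)) | (q1 -> ((q2 & (q4 <-> (q4 -> q3))) | q2)))}.
((~q1 | (q2 | ~q3)) | (q1 -> ((q2 & (q4 <-> (q4 -> q3))) | q2))): β-rule — branch into (~q1 | (q2 | ~q3))  //  (q1 -> ((q2 & (q4 <-> (q4 -> q3))) | q2)).
  branch 1 (add (~q1 | (q2 | ~q3))):
    (~q1 | (q2 | ~q3)): β-rule — branch into ~q1  //  (q2 | ~q3).
      branch 1.1 (add ~q1):
        ○ open, literals {q1=false}.
      branch 1.2 (add (q2 | ~q3)):
        (q2 | ~q3): β-rule — branch into q2  //  ~q3.
          branch 1.2.1 (add q2):
            ○ open, literals {q2=true}.
          branch 1.2.2 (add ~q3):
            ○ open, literals {q3=false}.
  branch 2 (add (q1 -> ((q2 & (q4 <-> (q4 -> q3))) | q2))):
    (q1 -> ((q2 & (q4 <-> (q4 -> q3))) | q2)): β-rule — branch into ~q1  //  ((q2 & (q4 <-> (q4 -> q3))) | q2).
      branch 2.1 (add ~q1):
        ○ open, literals {q1=false}.
      branch 2.2 (add ((q2 & (q4 <-> (q4 -> q3))) | q2)):
        ((q2 & (q4 <-> (q4 -> q3))) | q2): β-rule — branch into (q2 & (q4 <-> (q4 -> q3)))  //  q2.
          branch 2.2.1 (add (q2 & (q4 <-> (q4 -> q3)))):
            (q2 & (q4 <-> (q4 -> q3))): α-rule — add q2, (q4 <-> (q4 -> q3)).
            (q4 <-> (q4 -> q3)): β-rule — branch into q4, (q4 -> q3)  //  ~q4, ~(q4 -> q3).
              branch 2.2.1.1 (add q4, (q4 -> q3)):
                (q4 -> q3): β-rule — branch into ~q4  //  q3.
                  branch 2.2.1.1.1 (add ~q4):
                    × closes — contains both q4 and ~q4.
                  branch 2.2.1.1.2 (add q3):
                    ○ open, literals {q2=true, q3=true, q4=true}.
              branch 2.2.1.2 (add ~q4, ~(q4 -> q3)):
                ~(q4 -> q3): α-rule — add q4, ~q3.
                × closes — contains both q4 and ~q4.
          branch 2.2.2 (add q2):
            ○ open, literals {q2=true}.
2 branches closed, 6 open.
Each open branch fixes some atoms; the unmentioned ones are free. Counting distinct full assignments: branch {q1=false} (q2, q3, q4) contributes 8 new; branch {q2=true} (q1, q3, q4) contributes 4 new; branch {q3=false} (q1, q2, q4) contributes 2 new; branch {q1=false} (q2, q3, q4) contributes 0 new; branch {q2=true, q3=true, q4=true} (q1) contributes 0 new; branch {q2=true} (q1, q3, q4) contributes 0 new. Total: 14.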